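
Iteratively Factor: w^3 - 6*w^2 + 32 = (w - 4)*(w^2 - 2*w - 8) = (w - 4)^2*(w + 2)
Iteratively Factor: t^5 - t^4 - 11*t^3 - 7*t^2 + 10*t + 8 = (t - 4)*(t^4 + 3*t^3 + t^2 - 3*t - 2) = (t - 4)*(t + 1)*(t^3 + 2*t^2 - t - 2) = (t - 4)*(t - 1)*(t + 1)*(t^2 + 3*t + 2) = (t - 4)*(t - 1)*(t + 1)^2*(t + 2)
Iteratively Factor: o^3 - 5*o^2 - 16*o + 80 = (o - 4)*(o^2 - o - 20) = (o - 4)*(o + 4)*(o - 5)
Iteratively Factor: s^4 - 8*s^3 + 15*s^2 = (s - 3)*(s^3 - 5*s^2) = (s - 5)*(s - 3)*(s^2) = s*(s - 5)*(s - 3)*(s)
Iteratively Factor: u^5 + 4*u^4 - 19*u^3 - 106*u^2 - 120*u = (u)*(u^4 + 4*u^3 - 19*u^2 - 106*u - 120) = u*(u + 2)*(u^3 + 2*u^2 - 23*u - 60) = u*(u + 2)*(u + 4)*(u^2 - 2*u - 15) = u*(u - 5)*(u + 2)*(u + 4)*(u + 3)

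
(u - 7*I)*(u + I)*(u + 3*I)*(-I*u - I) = -I*u^4 - 3*u^3 - I*u^3 - 3*u^2 - 25*I*u^2 + 21*u - 25*I*u + 21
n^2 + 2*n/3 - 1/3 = (n - 1/3)*(n + 1)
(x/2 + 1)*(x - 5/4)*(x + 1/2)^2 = x^4/2 + 7*x^3/8 - 3*x^2/4 - 37*x/32 - 5/16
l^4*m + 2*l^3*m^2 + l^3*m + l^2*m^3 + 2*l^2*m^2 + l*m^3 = l*(l + m)^2*(l*m + m)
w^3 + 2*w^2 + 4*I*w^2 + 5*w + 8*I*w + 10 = (w + 2)*(w - I)*(w + 5*I)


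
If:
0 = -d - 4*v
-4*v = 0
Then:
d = 0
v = 0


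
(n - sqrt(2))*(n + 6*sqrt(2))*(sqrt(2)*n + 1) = sqrt(2)*n^3 + 11*n^2 - 7*sqrt(2)*n - 12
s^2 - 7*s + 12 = (s - 4)*(s - 3)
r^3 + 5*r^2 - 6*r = r*(r - 1)*(r + 6)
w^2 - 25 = (w - 5)*(w + 5)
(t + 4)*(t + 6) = t^2 + 10*t + 24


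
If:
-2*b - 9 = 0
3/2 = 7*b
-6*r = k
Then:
No Solution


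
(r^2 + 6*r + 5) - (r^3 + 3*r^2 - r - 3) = -r^3 - 2*r^2 + 7*r + 8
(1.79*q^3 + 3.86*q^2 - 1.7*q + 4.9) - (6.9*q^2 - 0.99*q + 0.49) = 1.79*q^3 - 3.04*q^2 - 0.71*q + 4.41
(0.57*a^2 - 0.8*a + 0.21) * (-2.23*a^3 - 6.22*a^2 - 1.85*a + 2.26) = -1.2711*a^5 - 1.7614*a^4 + 3.4532*a^3 + 1.462*a^2 - 2.1965*a + 0.4746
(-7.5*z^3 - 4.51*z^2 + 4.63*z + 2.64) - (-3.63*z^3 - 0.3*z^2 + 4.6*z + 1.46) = -3.87*z^3 - 4.21*z^2 + 0.0300000000000002*z + 1.18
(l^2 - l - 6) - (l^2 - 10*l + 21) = 9*l - 27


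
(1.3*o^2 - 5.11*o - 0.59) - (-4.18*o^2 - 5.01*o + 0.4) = 5.48*o^2 - 0.100000000000001*o - 0.99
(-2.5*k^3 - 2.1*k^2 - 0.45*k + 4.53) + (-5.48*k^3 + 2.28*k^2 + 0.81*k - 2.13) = -7.98*k^3 + 0.18*k^2 + 0.36*k + 2.4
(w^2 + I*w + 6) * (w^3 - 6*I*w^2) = w^5 - 5*I*w^4 + 12*w^3 - 36*I*w^2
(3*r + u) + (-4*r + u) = -r + 2*u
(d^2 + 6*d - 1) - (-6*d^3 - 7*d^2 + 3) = 6*d^3 + 8*d^2 + 6*d - 4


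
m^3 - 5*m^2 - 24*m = m*(m - 8)*(m + 3)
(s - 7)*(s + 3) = s^2 - 4*s - 21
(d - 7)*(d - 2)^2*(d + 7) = d^4 - 4*d^3 - 45*d^2 + 196*d - 196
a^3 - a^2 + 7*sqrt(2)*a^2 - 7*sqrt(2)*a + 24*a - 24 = (a - 1)*(a + 3*sqrt(2))*(a + 4*sqrt(2))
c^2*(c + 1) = c^3 + c^2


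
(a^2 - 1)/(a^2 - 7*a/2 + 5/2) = 2*(a + 1)/(2*a - 5)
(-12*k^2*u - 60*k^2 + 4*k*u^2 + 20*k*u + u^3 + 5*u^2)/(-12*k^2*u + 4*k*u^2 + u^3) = (u + 5)/u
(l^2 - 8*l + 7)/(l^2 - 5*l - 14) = (l - 1)/(l + 2)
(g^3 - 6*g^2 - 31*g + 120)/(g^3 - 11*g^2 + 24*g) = (g + 5)/g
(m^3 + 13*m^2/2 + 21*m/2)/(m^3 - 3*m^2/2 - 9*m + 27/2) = m*(2*m + 7)/(2*m^2 - 9*m + 9)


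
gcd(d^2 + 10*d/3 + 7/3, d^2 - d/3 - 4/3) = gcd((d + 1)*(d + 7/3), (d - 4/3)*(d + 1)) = d + 1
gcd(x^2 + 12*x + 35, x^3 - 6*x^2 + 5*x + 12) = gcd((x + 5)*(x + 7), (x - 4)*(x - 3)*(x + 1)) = 1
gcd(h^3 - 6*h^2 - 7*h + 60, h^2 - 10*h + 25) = h - 5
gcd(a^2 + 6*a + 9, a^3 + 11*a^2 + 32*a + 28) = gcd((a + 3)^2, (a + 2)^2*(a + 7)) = 1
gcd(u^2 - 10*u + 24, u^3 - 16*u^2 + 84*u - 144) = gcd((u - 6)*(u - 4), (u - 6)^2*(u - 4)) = u^2 - 10*u + 24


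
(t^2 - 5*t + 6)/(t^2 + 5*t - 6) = (t^2 - 5*t + 6)/(t^2 + 5*t - 6)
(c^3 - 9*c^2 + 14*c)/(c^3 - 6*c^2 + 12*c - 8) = c*(c - 7)/(c^2 - 4*c + 4)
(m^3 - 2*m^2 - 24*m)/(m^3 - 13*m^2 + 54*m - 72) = m*(m + 4)/(m^2 - 7*m + 12)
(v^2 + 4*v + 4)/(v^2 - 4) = (v + 2)/(v - 2)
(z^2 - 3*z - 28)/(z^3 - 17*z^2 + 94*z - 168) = (z + 4)/(z^2 - 10*z + 24)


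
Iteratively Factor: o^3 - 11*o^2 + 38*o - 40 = (o - 4)*(o^2 - 7*o + 10) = (o - 4)*(o - 2)*(o - 5)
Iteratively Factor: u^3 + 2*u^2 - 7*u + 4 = (u - 1)*(u^2 + 3*u - 4) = (u - 1)*(u + 4)*(u - 1)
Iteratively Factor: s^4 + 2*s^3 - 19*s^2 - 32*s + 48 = (s - 4)*(s^3 + 6*s^2 + 5*s - 12) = (s - 4)*(s - 1)*(s^2 + 7*s + 12) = (s - 4)*(s - 1)*(s + 3)*(s + 4)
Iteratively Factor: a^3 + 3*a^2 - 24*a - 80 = (a + 4)*(a^2 - a - 20) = (a - 5)*(a + 4)*(a + 4)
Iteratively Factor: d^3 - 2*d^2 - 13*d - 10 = (d + 1)*(d^2 - 3*d - 10) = (d - 5)*(d + 1)*(d + 2)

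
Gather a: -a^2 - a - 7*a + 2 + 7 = -a^2 - 8*a + 9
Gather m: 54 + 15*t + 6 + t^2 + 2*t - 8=t^2 + 17*t + 52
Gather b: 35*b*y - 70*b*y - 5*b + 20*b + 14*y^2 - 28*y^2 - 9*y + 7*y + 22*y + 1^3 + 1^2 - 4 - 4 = b*(15 - 35*y) - 14*y^2 + 20*y - 6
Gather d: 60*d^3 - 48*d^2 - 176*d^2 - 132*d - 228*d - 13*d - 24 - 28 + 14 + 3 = 60*d^3 - 224*d^2 - 373*d - 35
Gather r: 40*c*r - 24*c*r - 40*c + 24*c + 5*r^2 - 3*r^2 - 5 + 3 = 16*c*r - 16*c + 2*r^2 - 2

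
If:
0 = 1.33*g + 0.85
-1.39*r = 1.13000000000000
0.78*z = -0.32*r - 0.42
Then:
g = -0.64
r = -0.81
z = -0.20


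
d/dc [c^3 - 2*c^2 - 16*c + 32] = 3*c^2 - 4*c - 16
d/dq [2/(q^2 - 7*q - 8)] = 2*(7 - 2*q)/(-q^2 + 7*q + 8)^2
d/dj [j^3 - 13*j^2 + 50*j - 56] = 3*j^2 - 26*j + 50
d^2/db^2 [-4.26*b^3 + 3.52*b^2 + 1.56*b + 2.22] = 7.04 - 25.56*b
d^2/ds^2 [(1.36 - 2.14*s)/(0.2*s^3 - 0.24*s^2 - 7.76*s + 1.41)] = (-0.5136*s^5 + 1.26912*s^4 - 7.933568*s^3 - 4.952544*s^2 + 8.551008*s + 117.882272)/(0.008*s^9 - 0.0288*s^8 - 0.89664*s^7 + 2.390256*s^6 + 34.383552*s^5 - 56.242944*s^4 - 450.339812*s^3 + 253.289016*s^2 - 46.282968*s + 2.803221)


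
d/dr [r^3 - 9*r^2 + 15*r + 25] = 3*r^2 - 18*r + 15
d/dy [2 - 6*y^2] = -12*y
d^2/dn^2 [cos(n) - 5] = -cos(n)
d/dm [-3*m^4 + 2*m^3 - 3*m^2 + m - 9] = -12*m^3 + 6*m^2 - 6*m + 1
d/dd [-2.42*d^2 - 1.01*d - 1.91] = -4.84*d - 1.01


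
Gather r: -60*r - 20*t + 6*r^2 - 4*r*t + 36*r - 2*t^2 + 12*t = 6*r^2 + r*(-4*t - 24) - 2*t^2 - 8*t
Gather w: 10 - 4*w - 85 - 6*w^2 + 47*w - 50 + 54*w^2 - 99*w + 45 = 48*w^2 - 56*w - 80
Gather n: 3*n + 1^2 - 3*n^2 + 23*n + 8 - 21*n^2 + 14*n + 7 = -24*n^2 + 40*n + 16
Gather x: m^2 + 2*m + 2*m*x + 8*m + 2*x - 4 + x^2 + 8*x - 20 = m^2 + 10*m + x^2 + x*(2*m + 10) - 24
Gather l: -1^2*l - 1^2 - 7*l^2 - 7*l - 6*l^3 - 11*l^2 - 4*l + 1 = -6*l^3 - 18*l^2 - 12*l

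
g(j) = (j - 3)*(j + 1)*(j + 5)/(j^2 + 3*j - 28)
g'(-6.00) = -9.95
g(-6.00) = 4.50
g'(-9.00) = -1.75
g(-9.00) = -14.77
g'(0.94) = 0.39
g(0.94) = 0.98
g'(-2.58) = 0.35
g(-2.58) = -0.73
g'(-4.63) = -1.00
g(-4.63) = -0.50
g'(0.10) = 0.51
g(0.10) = 0.59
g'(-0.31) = 0.54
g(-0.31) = 0.37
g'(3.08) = -3.94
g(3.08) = -0.28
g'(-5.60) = -4.61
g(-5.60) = 1.77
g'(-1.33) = 0.52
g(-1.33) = -0.17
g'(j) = (-2*j - 3)*(j - 3)*(j + 1)*(j + 5)/(j^2 + 3*j - 28)^2 + (j - 3)*(j + 1)/(j^2 + 3*j - 28) + (j - 3)*(j + 5)/(j^2 + 3*j - 28) + (j + 1)*(j + 5)/(j^2 + 3*j - 28)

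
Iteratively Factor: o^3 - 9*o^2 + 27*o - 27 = (o - 3)*(o^2 - 6*o + 9) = (o - 3)^2*(o - 3)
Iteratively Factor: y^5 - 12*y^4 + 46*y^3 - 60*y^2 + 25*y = (y - 1)*(y^4 - 11*y^3 + 35*y^2 - 25*y) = (y - 1)^2*(y^3 - 10*y^2 + 25*y) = (y - 5)*(y - 1)^2*(y^2 - 5*y) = y*(y - 5)*(y - 1)^2*(y - 5)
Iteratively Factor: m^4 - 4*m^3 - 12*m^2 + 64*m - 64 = (m - 2)*(m^3 - 2*m^2 - 16*m + 32) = (m - 2)*(m + 4)*(m^2 - 6*m + 8) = (m - 4)*(m - 2)*(m + 4)*(m - 2)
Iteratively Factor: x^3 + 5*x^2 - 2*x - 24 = (x - 2)*(x^2 + 7*x + 12) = (x - 2)*(x + 3)*(x + 4)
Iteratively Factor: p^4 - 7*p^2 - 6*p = (p)*(p^3 - 7*p - 6) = p*(p + 1)*(p^2 - p - 6) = p*(p + 1)*(p + 2)*(p - 3)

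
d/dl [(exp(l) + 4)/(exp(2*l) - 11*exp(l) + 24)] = (-(exp(l) + 4)*(2*exp(l) - 11) + exp(2*l) - 11*exp(l) + 24)*exp(l)/(exp(2*l) - 11*exp(l) + 24)^2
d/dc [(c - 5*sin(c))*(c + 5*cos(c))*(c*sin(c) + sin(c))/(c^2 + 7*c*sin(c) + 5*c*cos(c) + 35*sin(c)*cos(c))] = (c^3*cos(c) - 5*c^2*sin(2*c) + sqrt(2)*c^2*sin(c + pi/4) - 5*c*sin(2*c) - 35*c*cos(c)/4 - 7*c*cos(2*c) + 35*c*cos(3*c)/4 + 7*c - 105*sin(c)/4 + 35*sqrt(2)*sin(3*c + pi/4)/4 - 35*cos(c)/4 - 6*cos(2*c) + 6)/(c + 7*sin(c))^2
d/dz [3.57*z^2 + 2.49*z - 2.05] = 7.14*z + 2.49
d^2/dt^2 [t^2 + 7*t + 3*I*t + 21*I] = 2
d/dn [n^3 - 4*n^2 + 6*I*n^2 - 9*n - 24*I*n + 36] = 3*n^2 + n*(-8 + 12*I) - 9 - 24*I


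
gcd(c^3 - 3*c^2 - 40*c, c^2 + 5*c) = c^2 + 5*c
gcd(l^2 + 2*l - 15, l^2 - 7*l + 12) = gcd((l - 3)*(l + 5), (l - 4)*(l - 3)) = l - 3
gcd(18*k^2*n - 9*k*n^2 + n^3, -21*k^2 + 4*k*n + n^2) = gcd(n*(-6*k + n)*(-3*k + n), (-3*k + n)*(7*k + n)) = 3*k - n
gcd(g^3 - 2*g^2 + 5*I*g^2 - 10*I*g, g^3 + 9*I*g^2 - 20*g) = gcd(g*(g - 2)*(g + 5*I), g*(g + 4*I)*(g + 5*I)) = g^2 + 5*I*g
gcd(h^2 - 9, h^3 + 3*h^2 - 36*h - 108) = h + 3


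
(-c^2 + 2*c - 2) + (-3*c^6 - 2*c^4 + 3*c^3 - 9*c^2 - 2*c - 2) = -3*c^6 - 2*c^4 + 3*c^3 - 10*c^2 - 4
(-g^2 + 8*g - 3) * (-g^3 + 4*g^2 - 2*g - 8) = g^5 - 12*g^4 + 37*g^3 - 20*g^2 - 58*g + 24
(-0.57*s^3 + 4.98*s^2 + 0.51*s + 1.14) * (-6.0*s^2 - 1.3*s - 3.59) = 3.42*s^5 - 29.139*s^4 - 7.4877*s^3 - 25.3812*s^2 - 3.3129*s - 4.0926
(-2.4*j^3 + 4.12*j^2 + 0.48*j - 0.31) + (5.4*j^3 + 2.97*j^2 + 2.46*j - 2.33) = 3.0*j^3 + 7.09*j^2 + 2.94*j - 2.64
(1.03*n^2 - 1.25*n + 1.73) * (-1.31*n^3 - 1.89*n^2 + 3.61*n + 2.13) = -1.3493*n^5 - 0.3092*n^4 + 3.8145*n^3 - 5.5883*n^2 + 3.5828*n + 3.6849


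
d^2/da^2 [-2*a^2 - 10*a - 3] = -4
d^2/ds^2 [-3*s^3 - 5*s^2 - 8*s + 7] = -18*s - 10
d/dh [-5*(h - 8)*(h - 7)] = 75 - 10*h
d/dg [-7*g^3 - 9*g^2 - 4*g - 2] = -21*g^2 - 18*g - 4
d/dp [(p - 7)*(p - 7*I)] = 2*p - 7 - 7*I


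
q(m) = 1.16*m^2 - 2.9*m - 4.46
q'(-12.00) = -30.74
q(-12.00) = 197.38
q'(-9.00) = -23.78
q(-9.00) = 115.60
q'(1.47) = 0.51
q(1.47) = -6.22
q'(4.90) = 8.47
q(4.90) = 9.18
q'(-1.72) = -6.89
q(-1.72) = 3.96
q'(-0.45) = -3.94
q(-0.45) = -2.92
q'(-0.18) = -3.32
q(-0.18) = -3.90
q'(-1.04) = -5.31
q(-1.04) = -0.19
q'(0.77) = -1.11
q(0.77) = -6.01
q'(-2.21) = -8.03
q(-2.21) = 7.61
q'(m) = 2.32*m - 2.9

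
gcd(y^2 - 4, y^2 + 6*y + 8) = y + 2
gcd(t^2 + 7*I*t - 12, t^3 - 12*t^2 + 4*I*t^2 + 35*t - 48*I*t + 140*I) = t + 4*I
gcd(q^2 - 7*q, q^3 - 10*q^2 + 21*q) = q^2 - 7*q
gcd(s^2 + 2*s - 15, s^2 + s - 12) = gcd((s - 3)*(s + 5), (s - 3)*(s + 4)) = s - 3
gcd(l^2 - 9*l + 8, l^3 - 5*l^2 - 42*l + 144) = l - 8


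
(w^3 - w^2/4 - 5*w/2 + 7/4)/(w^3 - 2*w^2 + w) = (w + 7/4)/w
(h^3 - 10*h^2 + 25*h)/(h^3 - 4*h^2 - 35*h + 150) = h/(h + 6)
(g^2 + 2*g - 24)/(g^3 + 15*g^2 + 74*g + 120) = (g - 4)/(g^2 + 9*g + 20)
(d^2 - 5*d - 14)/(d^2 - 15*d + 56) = (d + 2)/(d - 8)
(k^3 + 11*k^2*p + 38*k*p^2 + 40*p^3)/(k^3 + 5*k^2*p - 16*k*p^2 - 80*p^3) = (-k - 2*p)/(-k + 4*p)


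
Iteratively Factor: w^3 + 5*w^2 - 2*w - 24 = (w + 3)*(w^2 + 2*w - 8) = (w + 3)*(w + 4)*(w - 2)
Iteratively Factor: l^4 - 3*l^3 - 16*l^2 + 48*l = (l + 4)*(l^3 - 7*l^2 + 12*l) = l*(l + 4)*(l^2 - 7*l + 12) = l*(l - 4)*(l + 4)*(l - 3)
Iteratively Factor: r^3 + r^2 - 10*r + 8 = (r + 4)*(r^2 - 3*r + 2) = (r - 1)*(r + 4)*(r - 2)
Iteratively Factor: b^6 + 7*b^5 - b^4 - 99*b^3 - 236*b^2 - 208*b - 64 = (b + 4)*(b^5 + 3*b^4 - 13*b^3 - 47*b^2 - 48*b - 16) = (b + 1)*(b + 4)*(b^4 + 2*b^3 - 15*b^2 - 32*b - 16) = (b + 1)^2*(b + 4)*(b^3 + b^2 - 16*b - 16) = (b + 1)^2*(b + 4)^2*(b^2 - 3*b - 4) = (b - 4)*(b + 1)^2*(b + 4)^2*(b + 1)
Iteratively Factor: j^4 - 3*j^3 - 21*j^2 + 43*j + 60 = (j - 3)*(j^3 - 21*j - 20) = (j - 3)*(j + 1)*(j^2 - j - 20) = (j - 5)*(j - 3)*(j + 1)*(j + 4)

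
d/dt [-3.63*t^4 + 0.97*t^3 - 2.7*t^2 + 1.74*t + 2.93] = -14.52*t^3 + 2.91*t^2 - 5.4*t + 1.74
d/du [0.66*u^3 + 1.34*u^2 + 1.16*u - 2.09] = 1.98*u^2 + 2.68*u + 1.16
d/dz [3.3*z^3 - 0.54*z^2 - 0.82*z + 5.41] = 9.9*z^2 - 1.08*z - 0.82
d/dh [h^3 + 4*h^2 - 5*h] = 3*h^2 + 8*h - 5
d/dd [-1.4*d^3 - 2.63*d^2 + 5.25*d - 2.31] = -4.2*d^2 - 5.26*d + 5.25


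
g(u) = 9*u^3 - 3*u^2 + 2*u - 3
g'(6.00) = 938.00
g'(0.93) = 19.77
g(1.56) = 26.99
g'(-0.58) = 14.56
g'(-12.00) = 3962.00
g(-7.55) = -4062.43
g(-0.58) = -6.93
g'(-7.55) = 1586.37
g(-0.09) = -3.21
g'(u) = 27*u^2 - 6*u + 2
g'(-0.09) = 2.76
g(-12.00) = -16011.00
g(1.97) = 58.11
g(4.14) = 592.48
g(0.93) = 3.50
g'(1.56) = 58.35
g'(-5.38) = 815.78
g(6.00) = 1845.00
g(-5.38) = -1502.08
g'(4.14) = 439.93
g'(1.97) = 94.96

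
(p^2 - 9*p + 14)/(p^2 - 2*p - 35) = (p - 2)/(p + 5)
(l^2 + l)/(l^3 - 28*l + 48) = l*(l + 1)/(l^3 - 28*l + 48)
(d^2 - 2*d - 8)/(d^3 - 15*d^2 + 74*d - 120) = (d + 2)/(d^2 - 11*d + 30)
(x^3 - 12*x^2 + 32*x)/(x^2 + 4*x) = (x^2 - 12*x + 32)/(x + 4)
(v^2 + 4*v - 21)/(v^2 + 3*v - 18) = (v + 7)/(v + 6)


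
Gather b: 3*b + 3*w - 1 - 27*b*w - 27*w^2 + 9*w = b*(3 - 27*w) - 27*w^2 + 12*w - 1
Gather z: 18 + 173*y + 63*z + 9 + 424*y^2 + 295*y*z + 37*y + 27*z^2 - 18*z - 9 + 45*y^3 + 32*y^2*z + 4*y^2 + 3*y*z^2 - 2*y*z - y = 45*y^3 + 428*y^2 + 209*y + z^2*(3*y + 27) + z*(32*y^2 + 293*y + 45) + 18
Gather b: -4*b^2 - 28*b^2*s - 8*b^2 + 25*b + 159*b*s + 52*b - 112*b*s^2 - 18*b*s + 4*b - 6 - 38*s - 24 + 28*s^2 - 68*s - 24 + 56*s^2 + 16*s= b^2*(-28*s - 12) + b*(-112*s^2 + 141*s + 81) + 84*s^2 - 90*s - 54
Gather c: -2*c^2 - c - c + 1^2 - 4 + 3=-2*c^2 - 2*c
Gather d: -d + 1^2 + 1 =2 - d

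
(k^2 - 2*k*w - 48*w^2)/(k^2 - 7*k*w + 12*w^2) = (k^2 - 2*k*w - 48*w^2)/(k^2 - 7*k*w + 12*w^2)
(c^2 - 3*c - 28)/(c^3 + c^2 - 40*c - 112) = 1/(c + 4)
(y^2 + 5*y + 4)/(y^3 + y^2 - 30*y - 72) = (y + 1)/(y^2 - 3*y - 18)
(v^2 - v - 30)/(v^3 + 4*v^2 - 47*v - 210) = (v - 6)/(v^2 - v - 42)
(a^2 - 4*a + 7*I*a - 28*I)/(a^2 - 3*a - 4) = (a + 7*I)/(a + 1)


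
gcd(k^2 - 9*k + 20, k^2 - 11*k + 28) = k - 4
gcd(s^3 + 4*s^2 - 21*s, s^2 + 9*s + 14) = s + 7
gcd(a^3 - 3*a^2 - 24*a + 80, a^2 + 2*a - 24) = a - 4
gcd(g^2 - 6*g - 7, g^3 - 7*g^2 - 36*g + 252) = g - 7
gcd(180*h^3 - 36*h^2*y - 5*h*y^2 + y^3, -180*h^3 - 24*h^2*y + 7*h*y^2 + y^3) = -30*h^2 + h*y + y^2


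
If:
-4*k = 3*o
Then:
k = -3*o/4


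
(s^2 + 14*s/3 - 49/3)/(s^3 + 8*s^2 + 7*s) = (s - 7/3)/(s*(s + 1))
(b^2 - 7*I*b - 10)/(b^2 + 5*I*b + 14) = (b - 5*I)/(b + 7*I)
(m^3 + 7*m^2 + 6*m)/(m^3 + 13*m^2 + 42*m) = (m + 1)/(m + 7)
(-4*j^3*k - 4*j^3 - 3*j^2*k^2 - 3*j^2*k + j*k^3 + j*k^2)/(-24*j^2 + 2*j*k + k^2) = j*(j*k + j + k^2 + k)/(6*j + k)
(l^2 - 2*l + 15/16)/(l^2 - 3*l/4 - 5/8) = (4*l - 3)/(2*(2*l + 1))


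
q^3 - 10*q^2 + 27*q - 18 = (q - 6)*(q - 3)*(q - 1)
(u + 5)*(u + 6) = u^2 + 11*u + 30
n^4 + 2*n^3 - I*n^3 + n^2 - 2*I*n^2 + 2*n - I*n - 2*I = (n + 2)*(n - I)^2*(n + I)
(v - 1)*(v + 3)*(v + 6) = v^3 + 8*v^2 + 9*v - 18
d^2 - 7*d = d*(d - 7)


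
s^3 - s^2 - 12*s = s*(s - 4)*(s + 3)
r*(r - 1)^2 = r^3 - 2*r^2 + r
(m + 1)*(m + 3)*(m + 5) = m^3 + 9*m^2 + 23*m + 15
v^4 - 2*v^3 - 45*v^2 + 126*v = v*(v - 6)*(v - 3)*(v + 7)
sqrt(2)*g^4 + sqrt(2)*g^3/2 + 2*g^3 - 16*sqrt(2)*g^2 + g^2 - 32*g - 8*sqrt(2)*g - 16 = (g - 4)*(g + 4)*(g + sqrt(2))*(sqrt(2)*g + sqrt(2)/2)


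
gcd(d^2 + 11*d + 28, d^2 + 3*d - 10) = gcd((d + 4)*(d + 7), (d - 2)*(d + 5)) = 1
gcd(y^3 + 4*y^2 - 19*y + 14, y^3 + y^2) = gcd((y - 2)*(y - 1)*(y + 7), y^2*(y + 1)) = 1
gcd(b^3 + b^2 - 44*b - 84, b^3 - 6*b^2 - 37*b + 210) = b^2 - b - 42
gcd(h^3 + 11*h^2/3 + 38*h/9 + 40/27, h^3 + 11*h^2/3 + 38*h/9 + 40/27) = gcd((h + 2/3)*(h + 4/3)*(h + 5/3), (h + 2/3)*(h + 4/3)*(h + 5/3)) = h^3 + 11*h^2/3 + 38*h/9 + 40/27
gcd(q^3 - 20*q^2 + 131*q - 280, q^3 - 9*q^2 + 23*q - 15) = q - 5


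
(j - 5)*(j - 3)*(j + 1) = j^3 - 7*j^2 + 7*j + 15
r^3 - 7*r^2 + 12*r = r*(r - 4)*(r - 3)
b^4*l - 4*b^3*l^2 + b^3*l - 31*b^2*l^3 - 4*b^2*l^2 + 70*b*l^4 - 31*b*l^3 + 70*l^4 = (b - 7*l)*(b - 2*l)*(b + 5*l)*(b*l + l)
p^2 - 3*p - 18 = (p - 6)*(p + 3)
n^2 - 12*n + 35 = (n - 7)*(n - 5)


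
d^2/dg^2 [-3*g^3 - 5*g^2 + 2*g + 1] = -18*g - 10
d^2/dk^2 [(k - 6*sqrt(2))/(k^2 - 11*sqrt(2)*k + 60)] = 2*((-3*k + 17*sqrt(2))*(k^2 - 11*sqrt(2)*k + 60) + (k - 6*sqrt(2))*(2*k - 11*sqrt(2))^2)/(k^2 - 11*sqrt(2)*k + 60)^3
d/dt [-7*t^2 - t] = -14*t - 1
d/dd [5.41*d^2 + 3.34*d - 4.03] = 10.82*d + 3.34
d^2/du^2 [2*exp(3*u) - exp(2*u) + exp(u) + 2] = (18*exp(2*u) - 4*exp(u) + 1)*exp(u)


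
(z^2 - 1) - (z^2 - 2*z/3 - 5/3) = 2*z/3 + 2/3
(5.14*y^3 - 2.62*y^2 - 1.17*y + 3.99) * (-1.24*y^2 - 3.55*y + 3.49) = -6.3736*y^5 - 14.9982*y^4 + 28.6904*y^3 - 9.9379*y^2 - 18.2478*y + 13.9251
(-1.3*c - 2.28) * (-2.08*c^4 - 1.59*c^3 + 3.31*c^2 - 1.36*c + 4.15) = 2.704*c^5 + 6.8094*c^4 - 0.6778*c^3 - 5.7788*c^2 - 2.2942*c - 9.462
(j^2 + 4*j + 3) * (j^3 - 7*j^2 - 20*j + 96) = j^5 - 3*j^4 - 45*j^3 - 5*j^2 + 324*j + 288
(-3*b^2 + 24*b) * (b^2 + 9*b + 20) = -3*b^4 - 3*b^3 + 156*b^2 + 480*b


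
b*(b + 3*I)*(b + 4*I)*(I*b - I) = I*b^4 - 7*b^3 - I*b^3 + 7*b^2 - 12*I*b^2 + 12*I*b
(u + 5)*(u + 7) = u^2 + 12*u + 35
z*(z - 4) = z^2 - 4*z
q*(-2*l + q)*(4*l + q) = -8*l^2*q + 2*l*q^2 + q^3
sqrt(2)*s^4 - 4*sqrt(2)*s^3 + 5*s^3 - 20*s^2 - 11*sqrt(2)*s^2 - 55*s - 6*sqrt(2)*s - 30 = (s - 6)*(s + 1)*(s + 5*sqrt(2)/2)*(sqrt(2)*s + sqrt(2))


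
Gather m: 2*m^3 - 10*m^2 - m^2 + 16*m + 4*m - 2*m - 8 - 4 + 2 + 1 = 2*m^3 - 11*m^2 + 18*m - 9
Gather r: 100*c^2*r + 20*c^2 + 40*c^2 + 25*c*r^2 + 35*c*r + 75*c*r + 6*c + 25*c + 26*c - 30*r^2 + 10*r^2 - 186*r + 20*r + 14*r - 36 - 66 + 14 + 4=60*c^2 + 57*c + r^2*(25*c - 20) + r*(100*c^2 + 110*c - 152) - 84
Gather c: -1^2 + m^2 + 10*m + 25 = m^2 + 10*m + 24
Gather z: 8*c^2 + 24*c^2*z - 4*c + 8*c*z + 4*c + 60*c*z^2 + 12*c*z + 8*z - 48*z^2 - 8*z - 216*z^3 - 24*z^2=8*c^2 - 216*z^3 + z^2*(60*c - 72) + z*(24*c^2 + 20*c)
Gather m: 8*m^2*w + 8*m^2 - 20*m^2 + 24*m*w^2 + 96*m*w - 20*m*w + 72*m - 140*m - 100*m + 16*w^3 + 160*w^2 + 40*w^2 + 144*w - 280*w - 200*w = m^2*(8*w - 12) + m*(24*w^2 + 76*w - 168) + 16*w^3 + 200*w^2 - 336*w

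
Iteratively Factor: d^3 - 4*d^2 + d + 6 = (d + 1)*(d^2 - 5*d + 6) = (d - 2)*(d + 1)*(d - 3)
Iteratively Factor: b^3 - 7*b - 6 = (b + 1)*(b^2 - b - 6) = (b - 3)*(b + 1)*(b + 2)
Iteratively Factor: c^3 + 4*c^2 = (c)*(c^2 + 4*c) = c^2*(c + 4)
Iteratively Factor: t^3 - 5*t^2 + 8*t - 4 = (t - 2)*(t^2 - 3*t + 2) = (t - 2)*(t - 1)*(t - 2)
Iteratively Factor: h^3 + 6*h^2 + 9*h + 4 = (h + 1)*(h^2 + 5*h + 4) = (h + 1)^2*(h + 4)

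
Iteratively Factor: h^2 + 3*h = (h)*(h + 3)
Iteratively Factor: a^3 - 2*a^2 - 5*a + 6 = (a - 1)*(a^2 - a - 6) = (a - 3)*(a - 1)*(a + 2)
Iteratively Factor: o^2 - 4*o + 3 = (o - 3)*(o - 1)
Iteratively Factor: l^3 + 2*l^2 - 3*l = (l - 1)*(l^2 + 3*l) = (l - 1)*(l + 3)*(l)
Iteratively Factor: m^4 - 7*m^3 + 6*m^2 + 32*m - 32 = (m - 1)*(m^3 - 6*m^2 + 32) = (m - 4)*(m - 1)*(m^2 - 2*m - 8) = (m - 4)*(m - 1)*(m + 2)*(m - 4)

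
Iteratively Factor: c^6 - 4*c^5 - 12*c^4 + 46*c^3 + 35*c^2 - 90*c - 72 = (c + 1)*(c^5 - 5*c^4 - 7*c^3 + 53*c^2 - 18*c - 72) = (c + 1)*(c + 3)*(c^4 - 8*c^3 + 17*c^2 + 2*c - 24) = (c - 4)*(c + 1)*(c + 3)*(c^3 - 4*c^2 + c + 6) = (c - 4)*(c - 2)*(c + 1)*(c + 3)*(c^2 - 2*c - 3) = (c - 4)*(c - 3)*(c - 2)*(c + 1)*(c + 3)*(c + 1)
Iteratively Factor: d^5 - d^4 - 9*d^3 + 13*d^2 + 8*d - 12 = (d + 3)*(d^4 - 4*d^3 + 3*d^2 + 4*d - 4) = (d - 1)*(d + 3)*(d^3 - 3*d^2 + 4) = (d - 2)*(d - 1)*(d + 3)*(d^2 - d - 2) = (d - 2)^2*(d - 1)*(d + 3)*(d + 1)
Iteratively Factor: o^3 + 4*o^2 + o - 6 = (o - 1)*(o^2 + 5*o + 6) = (o - 1)*(o + 2)*(o + 3)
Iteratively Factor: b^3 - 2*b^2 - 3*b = (b + 1)*(b^2 - 3*b) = b*(b + 1)*(b - 3)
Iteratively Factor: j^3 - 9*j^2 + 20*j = (j - 5)*(j^2 - 4*j) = (j - 5)*(j - 4)*(j)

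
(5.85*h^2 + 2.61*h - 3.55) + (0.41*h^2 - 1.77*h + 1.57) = 6.26*h^2 + 0.84*h - 1.98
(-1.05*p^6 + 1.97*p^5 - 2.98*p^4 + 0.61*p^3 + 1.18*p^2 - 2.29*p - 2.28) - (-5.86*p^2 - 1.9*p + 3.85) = -1.05*p^6 + 1.97*p^5 - 2.98*p^4 + 0.61*p^3 + 7.04*p^2 - 0.39*p - 6.13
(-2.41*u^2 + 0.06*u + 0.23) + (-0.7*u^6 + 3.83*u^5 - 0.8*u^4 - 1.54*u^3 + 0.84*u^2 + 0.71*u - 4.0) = -0.7*u^6 + 3.83*u^5 - 0.8*u^4 - 1.54*u^3 - 1.57*u^2 + 0.77*u - 3.77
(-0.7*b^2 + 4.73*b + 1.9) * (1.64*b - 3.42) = -1.148*b^3 + 10.1512*b^2 - 13.0606*b - 6.498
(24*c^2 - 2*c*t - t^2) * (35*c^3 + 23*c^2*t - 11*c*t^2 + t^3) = 840*c^5 + 482*c^4*t - 345*c^3*t^2 + 23*c^2*t^3 + 9*c*t^4 - t^5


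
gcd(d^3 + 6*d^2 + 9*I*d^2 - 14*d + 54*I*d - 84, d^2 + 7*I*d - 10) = d + 2*I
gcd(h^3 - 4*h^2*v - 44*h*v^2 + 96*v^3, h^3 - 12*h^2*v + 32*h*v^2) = -h + 8*v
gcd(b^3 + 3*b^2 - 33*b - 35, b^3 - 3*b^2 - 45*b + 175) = b^2 + 2*b - 35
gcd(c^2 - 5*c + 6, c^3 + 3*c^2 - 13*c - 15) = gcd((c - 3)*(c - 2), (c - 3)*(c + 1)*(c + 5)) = c - 3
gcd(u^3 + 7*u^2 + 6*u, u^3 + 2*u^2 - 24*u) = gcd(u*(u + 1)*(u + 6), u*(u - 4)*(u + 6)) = u^2 + 6*u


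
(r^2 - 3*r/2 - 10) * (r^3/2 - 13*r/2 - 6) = r^5/2 - 3*r^4/4 - 23*r^3/2 + 15*r^2/4 + 74*r + 60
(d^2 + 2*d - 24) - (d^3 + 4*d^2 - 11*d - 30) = -d^3 - 3*d^2 + 13*d + 6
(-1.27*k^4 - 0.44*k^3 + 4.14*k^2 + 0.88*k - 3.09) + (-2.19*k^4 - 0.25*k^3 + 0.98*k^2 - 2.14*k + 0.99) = -3.46*k^4 - 0.69*k^3 + 5.12*k^2 - 1.26*k - 2.1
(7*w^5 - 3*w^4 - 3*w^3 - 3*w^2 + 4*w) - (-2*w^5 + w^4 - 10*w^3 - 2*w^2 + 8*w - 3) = 9*w^5 - 4*w^4 + 7*w^3 - w^2 - 4*w + 3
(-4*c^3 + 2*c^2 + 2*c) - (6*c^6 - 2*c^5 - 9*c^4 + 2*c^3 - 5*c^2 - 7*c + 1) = -6*c^6 + 2*c^5 + 9*c^4 - 6*c^3 + 7*c^2 + 9*c - 1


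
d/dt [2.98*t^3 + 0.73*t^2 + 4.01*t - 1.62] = 8.94*t^2 + 1.46*t + 4.01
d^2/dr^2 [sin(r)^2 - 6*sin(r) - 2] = 6*sin(r) + 2*cos(2*r)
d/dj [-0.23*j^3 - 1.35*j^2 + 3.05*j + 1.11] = -0.69*j^2 - 2.7*j + 3.05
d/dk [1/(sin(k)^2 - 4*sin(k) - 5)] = 2*(2 - sin(k))*cos(k)/((sin(k) - 5)^2*(sin(k) + 1)^2)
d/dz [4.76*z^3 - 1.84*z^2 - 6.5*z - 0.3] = 14.28*z^2 - 3.68*z - 6.5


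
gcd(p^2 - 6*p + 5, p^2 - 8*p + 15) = p - 5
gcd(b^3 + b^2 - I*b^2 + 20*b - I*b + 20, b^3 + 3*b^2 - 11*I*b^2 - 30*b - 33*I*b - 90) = b - 5*I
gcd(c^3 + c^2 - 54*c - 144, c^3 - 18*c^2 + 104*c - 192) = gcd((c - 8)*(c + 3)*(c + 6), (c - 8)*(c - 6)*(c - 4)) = c - 8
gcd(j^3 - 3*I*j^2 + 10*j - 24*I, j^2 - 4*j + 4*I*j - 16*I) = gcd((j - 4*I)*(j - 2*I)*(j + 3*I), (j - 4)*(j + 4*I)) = 1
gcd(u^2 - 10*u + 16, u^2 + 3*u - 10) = u - 2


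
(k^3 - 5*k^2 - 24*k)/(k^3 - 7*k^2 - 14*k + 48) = k/(k - 2)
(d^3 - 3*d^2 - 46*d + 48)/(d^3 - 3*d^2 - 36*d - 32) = (d^2 + 5*d - 6)/(d^2 + 5*d + 4)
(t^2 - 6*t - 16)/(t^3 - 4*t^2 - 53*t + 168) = (t + 2)/(t^2 + 4*t - 21)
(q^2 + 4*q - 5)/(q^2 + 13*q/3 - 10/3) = 3*(q - 1)/(3*q - 2)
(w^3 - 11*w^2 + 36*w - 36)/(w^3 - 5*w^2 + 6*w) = (w - 6)/w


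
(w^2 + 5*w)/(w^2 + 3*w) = (w + 5)/(w + 3)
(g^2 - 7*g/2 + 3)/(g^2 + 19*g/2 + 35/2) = (2*g^2 - 7*g + 6)/(2*g^2 + 19*g + 35)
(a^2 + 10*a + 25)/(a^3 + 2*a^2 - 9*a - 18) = (a^2 + 10*a + 25)/(a^3 + 2*a^2 - 9*a - 18)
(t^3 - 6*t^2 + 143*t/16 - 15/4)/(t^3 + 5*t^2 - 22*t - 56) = (t^2 - 2*t + 15/16)/(t^2 + 9*t + 14)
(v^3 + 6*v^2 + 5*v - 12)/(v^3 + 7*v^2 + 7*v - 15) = (v + 4)/(v + 5)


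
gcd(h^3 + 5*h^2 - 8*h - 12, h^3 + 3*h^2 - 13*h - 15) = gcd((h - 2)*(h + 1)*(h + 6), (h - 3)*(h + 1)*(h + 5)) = h + 1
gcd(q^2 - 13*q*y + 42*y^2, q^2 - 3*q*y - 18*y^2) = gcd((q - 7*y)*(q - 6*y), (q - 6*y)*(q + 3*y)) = -q + 6*y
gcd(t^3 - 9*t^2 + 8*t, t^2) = t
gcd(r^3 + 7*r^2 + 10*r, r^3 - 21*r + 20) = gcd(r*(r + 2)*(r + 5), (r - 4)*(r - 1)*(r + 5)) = r + 5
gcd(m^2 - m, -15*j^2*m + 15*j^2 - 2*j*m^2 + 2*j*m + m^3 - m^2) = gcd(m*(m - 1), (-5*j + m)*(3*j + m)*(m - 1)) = m - 1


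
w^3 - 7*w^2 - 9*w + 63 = (w - 7)*(w - 3)*(w + 3)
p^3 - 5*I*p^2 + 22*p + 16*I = (p - 8*I)*(p + I)*(p + 2*I)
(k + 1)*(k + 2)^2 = k^3 + 5*k^2 + 8*k + 4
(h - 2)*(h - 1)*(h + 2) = h^3 - h^2 - 4*h + 4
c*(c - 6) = c^2 - 6*c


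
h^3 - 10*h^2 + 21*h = h*(h - 7)*(h - 3)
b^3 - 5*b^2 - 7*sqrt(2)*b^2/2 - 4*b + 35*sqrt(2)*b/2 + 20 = (b - 5)*(b - 4*sqrt(2))*(b + sqrt(2)/2)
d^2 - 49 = (d - 7)*(d + 7)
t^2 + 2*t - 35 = (t - 5)*(t + 7)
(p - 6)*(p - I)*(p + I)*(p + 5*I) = p^4 - 6*p^3 + 5*I*p^3 + p^2 - 30*I*p^2 - 6*p + 5*I*p - 30*I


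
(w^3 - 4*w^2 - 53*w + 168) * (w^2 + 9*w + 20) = w^5 + 5*w^4 - 69*w^3 - 389*w^2 + 452*w + 3360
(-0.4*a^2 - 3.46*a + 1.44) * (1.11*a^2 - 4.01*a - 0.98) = -0.444*a^4 - 2.2366*a^3 + 15.865*a^2 - 2.3836*a - 1.4112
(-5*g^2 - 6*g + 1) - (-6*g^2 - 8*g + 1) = g^2 + 2*g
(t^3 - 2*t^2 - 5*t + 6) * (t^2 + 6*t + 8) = t^5 + 4*t^4 - 9*t^3 - 40*t^2 - 4*t + 48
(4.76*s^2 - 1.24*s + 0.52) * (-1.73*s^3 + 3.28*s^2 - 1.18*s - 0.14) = -8.2348*s^5 + 17.758*s^4 - 10.5836*s^3 + 2.5024*s^2 - 0.44*s - 0.0728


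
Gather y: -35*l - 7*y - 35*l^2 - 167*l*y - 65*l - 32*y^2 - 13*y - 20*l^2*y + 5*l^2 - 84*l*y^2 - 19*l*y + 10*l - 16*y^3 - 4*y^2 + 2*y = -30*l^2 - 90*l - 16*y^3 + y^2*(-84*l - 36) + y*(-20*l^2 - 186*l - 18)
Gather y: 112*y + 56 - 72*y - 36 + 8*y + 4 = 48*y + 24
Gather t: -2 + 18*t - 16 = 18*t - 18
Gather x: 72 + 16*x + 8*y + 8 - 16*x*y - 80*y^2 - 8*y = x*(16 - 16*y) - 80*y^2 + 80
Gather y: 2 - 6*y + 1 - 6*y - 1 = 2 - 12*y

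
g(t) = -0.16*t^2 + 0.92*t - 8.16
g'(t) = 0.92 - 0.32*t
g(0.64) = -7.64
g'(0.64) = 0.72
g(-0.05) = -8.21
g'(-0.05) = 0.94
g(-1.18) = -9.47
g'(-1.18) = 1.30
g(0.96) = -7.42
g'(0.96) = 0.61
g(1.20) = -7.29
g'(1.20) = 0.54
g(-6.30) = -20.31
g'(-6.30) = 2.94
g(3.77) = -6.97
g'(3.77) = -0.29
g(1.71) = -7.05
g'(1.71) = 0.37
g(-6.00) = -19.44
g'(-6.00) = 2.84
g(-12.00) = -42.24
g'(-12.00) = 4.76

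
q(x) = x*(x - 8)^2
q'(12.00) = 112.00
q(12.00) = 192.00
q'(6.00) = -20.00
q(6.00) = 24.00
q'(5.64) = -21.05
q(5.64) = 31.41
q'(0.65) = 44.47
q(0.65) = 35.11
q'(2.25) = 7.19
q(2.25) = 74.39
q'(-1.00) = 99.00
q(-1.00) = -81.00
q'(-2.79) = 176.63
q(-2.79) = -324.82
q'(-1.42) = 115.49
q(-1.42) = -126.01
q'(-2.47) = 161.34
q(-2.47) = -270.76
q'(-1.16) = 105.16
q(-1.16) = -97.33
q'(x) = x*(2*x - 16) + (x - 8)^2 = (x - 8)*(3*x - 8)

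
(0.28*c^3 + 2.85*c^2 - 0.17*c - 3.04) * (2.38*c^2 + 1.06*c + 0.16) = 0.6664*c^5 + 7.0798*c^4 + 2.6612*c^3 - 6.9594*c^2 - 3.2496*c - 0.4864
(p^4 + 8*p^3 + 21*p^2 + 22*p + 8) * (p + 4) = p^5 + 12*p^4 + 53*p^3 + 106*p^2 + 96*p + 32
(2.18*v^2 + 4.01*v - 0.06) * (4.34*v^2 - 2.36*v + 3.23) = 9.4612*v^4 + 12.2586*v^3 - 2.6826*v^2 + 13.0939*v - 0.1938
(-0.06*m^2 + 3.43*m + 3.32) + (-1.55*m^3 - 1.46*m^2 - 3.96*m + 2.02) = -1.55*m^3 - 1.52*m^2 - 0.53*m + 5.34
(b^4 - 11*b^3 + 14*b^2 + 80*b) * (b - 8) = b^5 - 19*b^4 + 102*b^3 - 32*b^2 - 640*b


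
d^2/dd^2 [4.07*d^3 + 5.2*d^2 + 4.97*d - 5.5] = 24.42*d + 10.4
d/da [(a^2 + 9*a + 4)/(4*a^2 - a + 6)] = (-37*a^2 - 20*a + 58)/(16*a^4 - 8*a^3 + 49*a^2 - 12*a + 36)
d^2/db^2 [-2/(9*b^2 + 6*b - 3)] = 4*(9*b^2 + 6*b - 4*(3*b + 1)^2 - 3)/(3*(3*b^2 + 2*b - 1)^3)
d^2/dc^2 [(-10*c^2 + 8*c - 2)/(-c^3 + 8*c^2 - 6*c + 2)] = 4*(5*c^6 - 12*c^5 + 12*c^4 + 14*c^3 - 78*c^2 + 54*c - 8)/(c^9 - 24*c^8 + 210*c^7 - 806*c^6 + 1356*c^5 - 1320*c^4 + 804*c^3 - 312*c^2 + 72*c - 8)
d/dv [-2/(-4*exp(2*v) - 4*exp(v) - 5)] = (-16*exp(v) - 8)*exp(v)/(4*exp(2*v) + 4*exp(v) + 5)^2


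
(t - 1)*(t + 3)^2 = t^3 + 5*t^2 + 3*t - 9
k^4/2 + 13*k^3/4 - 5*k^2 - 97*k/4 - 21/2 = (k/2 + 1)*(k - 3)*(k + 1/2)*(k + 7)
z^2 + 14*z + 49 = (z + 7)^2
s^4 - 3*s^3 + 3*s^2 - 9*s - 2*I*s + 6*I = (s - 3)*(s - I)^2*(s + 2*I)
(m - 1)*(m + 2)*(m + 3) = m^3 + 4*m^2 + m - 6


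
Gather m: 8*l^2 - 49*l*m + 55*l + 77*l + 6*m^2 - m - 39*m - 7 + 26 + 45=8*l^2 + 132*l + 6*m^2 + m*(-49*l - 40) + 64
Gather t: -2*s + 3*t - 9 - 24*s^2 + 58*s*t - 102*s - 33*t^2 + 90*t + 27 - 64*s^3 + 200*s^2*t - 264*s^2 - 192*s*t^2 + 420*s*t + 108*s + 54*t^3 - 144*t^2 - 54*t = -64*s^3 - 288*s^2 + 4*s + 54*t^3 + t^2*(-192*s - 177) + t*(200*s^2 + 478*s + 39) + 18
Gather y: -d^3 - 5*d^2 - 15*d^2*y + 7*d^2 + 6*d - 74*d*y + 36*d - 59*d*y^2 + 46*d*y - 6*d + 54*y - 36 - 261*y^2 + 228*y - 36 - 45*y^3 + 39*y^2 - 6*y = -d^3 + 2*d^2 + 36*d - 45*y^3 + y^2*(-59*d - 222) + y*(-15*d^2 - 28*d + 276) - 72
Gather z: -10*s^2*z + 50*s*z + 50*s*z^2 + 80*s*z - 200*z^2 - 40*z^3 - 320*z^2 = -40*z^3 + z^2*(50*s - 520) + z*(-10*s^2 + 130*s)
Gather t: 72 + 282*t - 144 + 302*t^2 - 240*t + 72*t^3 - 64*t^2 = 72*t^3 + 238*t^2 + 42*t - 72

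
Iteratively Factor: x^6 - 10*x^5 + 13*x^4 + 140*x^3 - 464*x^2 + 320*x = (x)*(x^5 - 10*x^4 + 13*x^3 + 140*x^2 - 464*x + 320) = x*(x + 4)*(x^4 - 14*x^3 + 69*x^2 - 136*x + 80) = x*(x - 1)*(x + 4)*(x^3 - 13*x^2 + 56*x - 80) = x*(x - 5)*(x - 1)*(x + 4)*(x^2 - 8*x + 16) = x*(x - 5)*(x - 4)*(x - 1)*(x + 4)*(x - 4)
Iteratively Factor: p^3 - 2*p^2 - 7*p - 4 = (p - 4)*(p^2 + 2*p + 1) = (p - 4)*(p + 1)*(p + 1)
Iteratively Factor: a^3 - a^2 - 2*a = (a)*(a^2 - a - 2) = a*(a - 2)*(a + 1)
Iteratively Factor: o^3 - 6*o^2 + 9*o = (o - 3)*(o^2 - 3*o) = (o - 3)^2*(o)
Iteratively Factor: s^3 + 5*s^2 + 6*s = (s + 3)*(s^2 + 2*s) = s*(s + 3)*(s + 2)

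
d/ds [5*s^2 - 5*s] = 10*s - 5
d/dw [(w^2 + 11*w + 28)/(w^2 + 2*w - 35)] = -9/(w^2 - 10*w + 25)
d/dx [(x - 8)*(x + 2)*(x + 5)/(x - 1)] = 2*(x^3 - 2*x^2 + x + 63)/(x^2 - 2*x + 1)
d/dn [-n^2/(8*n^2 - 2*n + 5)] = 2*n*(n - 5)/(64*n^4 - 32*n^3 + 84*n^2 - 20*n + 25)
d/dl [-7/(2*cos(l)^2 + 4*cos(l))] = -(7*sin(l)/cos(l)^2 + 7*tan(l))/(cos(l) + 2)^2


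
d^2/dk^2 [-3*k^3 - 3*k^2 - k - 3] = -18*k - 6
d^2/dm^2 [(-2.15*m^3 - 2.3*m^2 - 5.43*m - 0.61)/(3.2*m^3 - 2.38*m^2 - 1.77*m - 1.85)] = (-5.6843418860808e-14*m^7 - 79.8528*m^6 - 406.6848*m^5 - 57.7267200000001*m^4 - 214.478874*m^3 - 367.228314*m^2 + 62.214174*m + 21.367092)/(32.768*m^9 - 73.1136*m^8 + 0.00383999999998252*m^7 + 10.568648*m^6 + 84.535476*m^5 + 9.06407400000001*m^4 - 19.449093*m^3 - 41.824245*m^2 - 18.173475*m - 6.331625)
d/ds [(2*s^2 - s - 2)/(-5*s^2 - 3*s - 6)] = 11*s*(-s - 4)/(25*s^4 + 30*s^3 + 69*s^2 + 36*s + 36)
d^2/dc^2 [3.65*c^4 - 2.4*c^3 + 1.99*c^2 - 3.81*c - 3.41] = 43.8*c^2 - 14.4*c + 3.98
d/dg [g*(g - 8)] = 2*g - 8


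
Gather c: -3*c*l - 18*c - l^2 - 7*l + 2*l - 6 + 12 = c*(-3*l - 18) - l^2 - 5*l + 6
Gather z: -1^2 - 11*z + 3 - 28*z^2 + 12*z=-28*z^2 + z + 2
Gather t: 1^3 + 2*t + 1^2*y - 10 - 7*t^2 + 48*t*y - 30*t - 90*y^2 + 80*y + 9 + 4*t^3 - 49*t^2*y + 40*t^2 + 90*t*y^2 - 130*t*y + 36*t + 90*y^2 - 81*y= 4*t^3 + t^2*(33 - 49*y) + t*(90*y^2 - 82*y + 8)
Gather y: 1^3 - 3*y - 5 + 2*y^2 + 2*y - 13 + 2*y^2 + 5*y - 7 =4*y^2 + 4*y - 24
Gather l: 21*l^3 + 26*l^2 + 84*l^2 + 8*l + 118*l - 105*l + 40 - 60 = 21*l^3 + 110*l^2 + 21*l - 20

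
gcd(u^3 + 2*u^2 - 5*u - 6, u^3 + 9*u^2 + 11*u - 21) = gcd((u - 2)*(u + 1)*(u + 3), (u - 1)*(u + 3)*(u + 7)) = u + 3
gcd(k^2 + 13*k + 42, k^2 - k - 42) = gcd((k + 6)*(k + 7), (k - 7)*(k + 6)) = k + 6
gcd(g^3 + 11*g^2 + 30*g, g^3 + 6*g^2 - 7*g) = g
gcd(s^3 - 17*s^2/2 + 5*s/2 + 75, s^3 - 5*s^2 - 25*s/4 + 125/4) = s^2 - 5*s/2 - 25/2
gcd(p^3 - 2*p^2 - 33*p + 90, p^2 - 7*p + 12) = p - 3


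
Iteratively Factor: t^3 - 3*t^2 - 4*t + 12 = (t - 2)*(t^2 - t - 6) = (t - 3)*(t - 2)*(t + 2)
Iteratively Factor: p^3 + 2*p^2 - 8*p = (p - 2)*(p^2 + 4*p) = p*(p - 2)*(p + 4)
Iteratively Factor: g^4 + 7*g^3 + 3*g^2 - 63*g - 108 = (g + 4)*(g^3 + 3*g^2 - 9*g - 27) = (g + 3)*(g + 4)*(g^2 - 9) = (g + 3)^2*(g + 4)*(g - 3)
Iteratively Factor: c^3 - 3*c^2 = (c)*(c^2 - 3*c) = c*(c - 3)*(c)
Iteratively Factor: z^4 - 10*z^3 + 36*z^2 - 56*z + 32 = (z - 2)*(z^3 - 8*z^2 + 20*z - 16) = (z - 4)*(z - 2)*(z^2 - 4*z + 4) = (z - 4)*(z - 2)^2*(z - 2)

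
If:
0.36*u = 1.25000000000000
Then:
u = 3.47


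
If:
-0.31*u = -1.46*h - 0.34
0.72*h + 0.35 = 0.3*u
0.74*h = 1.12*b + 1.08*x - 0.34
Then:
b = 0.323565110401703 - 0.964285714285714*x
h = 0.03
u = 1.24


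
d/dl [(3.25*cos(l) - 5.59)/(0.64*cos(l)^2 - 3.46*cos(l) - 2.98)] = (2.08*cos(l)^2 - 7.1552*cos(l) + 29.0264)*sin(l)/(0.4096*cos(l)^4 - 4.4288*cos(l)^3 + 8.1572*cos(l)^2 + 20.6216*cos(l) + 8.8804)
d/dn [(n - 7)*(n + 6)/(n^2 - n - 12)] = 30*(2*n - 1)/(n^4 - 2*n^3 - 23*n^2 + 24*n + 144)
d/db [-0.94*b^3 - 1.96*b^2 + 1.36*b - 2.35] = -2.82*b^2 - 3.92*b + 1.36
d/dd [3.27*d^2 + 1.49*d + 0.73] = 6.54*d + 1.49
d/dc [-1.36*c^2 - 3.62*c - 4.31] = -2.72*c - 3.62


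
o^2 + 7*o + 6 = (o + 1)*(o + 6)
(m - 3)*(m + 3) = m^2 - 9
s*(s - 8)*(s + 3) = s^3 - 5*s^2 - 24*s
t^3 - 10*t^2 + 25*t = t*(t - 5)^2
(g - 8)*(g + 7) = g^2 - g - 56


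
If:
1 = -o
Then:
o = -1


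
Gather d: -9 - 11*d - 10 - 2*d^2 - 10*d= -2*d^2 - 21*d - 19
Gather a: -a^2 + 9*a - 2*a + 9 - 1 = -a^2 + 7*a + 8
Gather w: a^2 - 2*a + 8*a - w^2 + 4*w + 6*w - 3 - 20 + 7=a^2 + 6*a - w^2 + 10*w - 16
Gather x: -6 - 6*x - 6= -6*x - 12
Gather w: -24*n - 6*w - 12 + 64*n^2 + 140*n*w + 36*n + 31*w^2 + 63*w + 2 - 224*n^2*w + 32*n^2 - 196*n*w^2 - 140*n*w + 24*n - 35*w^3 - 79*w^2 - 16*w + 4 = 96*n^2 + 36*n - 35*w^3 + w^2*(-196*n - 48) + w*(41 - 224*n^2) - 6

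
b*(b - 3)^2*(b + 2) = b^4 - 4*b^3 - 3*b^2 + 18*b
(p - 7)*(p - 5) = p^2 - 12*p + 35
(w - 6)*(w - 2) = w^2 - 8*w + 12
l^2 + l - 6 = (l - 2)*(l + 3)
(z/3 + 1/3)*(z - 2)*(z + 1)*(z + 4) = z^4/3 + 4*z^3/3 - z^2 - 14*z/3 - 8/3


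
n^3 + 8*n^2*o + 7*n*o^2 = n*(n + o)*(n + 7*o)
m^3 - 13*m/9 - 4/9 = (m - 4/3)*(m + 1/3)*(m + 1)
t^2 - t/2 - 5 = (t - 5/2)*(t + 2)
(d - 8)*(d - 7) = d^2 - 15*d + 56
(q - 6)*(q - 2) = q^2 - 8*q + 12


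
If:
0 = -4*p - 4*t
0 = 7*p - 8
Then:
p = 8/7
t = -8/7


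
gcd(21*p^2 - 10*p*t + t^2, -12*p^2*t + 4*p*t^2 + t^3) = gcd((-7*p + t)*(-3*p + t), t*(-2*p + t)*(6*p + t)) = 1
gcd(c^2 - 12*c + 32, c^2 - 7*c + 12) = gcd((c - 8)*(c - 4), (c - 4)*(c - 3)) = c - 4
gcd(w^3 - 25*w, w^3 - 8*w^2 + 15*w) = w^2 - 5*w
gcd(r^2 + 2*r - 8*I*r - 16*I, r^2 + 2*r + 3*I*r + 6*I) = r + 2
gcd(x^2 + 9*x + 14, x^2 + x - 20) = 1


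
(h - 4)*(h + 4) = h^2 - 16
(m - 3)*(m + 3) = m^2 - 9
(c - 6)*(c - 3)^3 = c^4 - 15*c^3 + 81*c^2 - 189*c + 162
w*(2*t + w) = 2*t*w + w^2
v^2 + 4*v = v*(v + 4)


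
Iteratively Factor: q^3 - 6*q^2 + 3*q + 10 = (q + 1)*(q^2 - 7*q + 10) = (q - 2)*(q + 1)*(q - 5)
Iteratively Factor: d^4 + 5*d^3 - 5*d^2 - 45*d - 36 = (d - 3)*(d^3 + 8*d^2 + 19*d + 12) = (d - 3)*(d + 4)*(d^2 + 4*d + 3) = (d - 3)*(d + 1)*(d + 4)*(d + 3)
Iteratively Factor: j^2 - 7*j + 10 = (j - 2)*(j - 5)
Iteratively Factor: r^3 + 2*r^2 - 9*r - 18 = (r + 3)*(r^2 - r - 6) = (r - 3)*(r + 3)*(r + 2)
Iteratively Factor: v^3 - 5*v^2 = (v)*(v^2 - 5*v) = v^2*(v - 5)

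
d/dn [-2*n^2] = -4*n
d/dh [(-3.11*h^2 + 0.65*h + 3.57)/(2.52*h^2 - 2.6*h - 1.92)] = (6.448*h^2 - 6.0504*h + 8.034)/(6.3504*h^4 - 13.104*h^3 - 2.9168*h^2 + 9.984*h + 3.6864)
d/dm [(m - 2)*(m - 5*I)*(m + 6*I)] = 3*m^2 + 2*m*(-2 + I) + 30 - 2*I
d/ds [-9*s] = -9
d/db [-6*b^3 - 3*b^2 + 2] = 6*b*(-3*b - 1)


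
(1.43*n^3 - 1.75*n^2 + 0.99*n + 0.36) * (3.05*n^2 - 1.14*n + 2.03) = 4.3615*n^5 - 6.9677*n^4 + 7.9174*n^3 - 3.5831*n^2 + 1.5993*n + 0.7308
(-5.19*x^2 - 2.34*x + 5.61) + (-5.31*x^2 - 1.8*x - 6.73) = -10.5*x^2 - 4.14*x - 1.12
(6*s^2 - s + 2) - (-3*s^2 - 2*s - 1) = 9*s^2 + s + 3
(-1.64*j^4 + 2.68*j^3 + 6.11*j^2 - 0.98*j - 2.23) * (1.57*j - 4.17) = -2.5748*j^5 + 11.0464*j^4 - 1.5829*j^3 - 27.0173*j^2 + 0.5855*j + 9.2991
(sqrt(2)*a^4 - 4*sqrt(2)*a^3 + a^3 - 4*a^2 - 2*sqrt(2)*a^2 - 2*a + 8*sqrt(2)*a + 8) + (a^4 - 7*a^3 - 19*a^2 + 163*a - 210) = a^4 + sqrt(2)*a^4 - 6*a^3 - 4*sqrt(2)*a^3 - 23*a^2 - 2*sqrt(2)*a^2 + 8*sqrt(2)*a + 161*a - 202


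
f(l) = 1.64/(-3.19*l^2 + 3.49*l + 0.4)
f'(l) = 1.64*(6.38*l - 3.49)/(-3.19*l^2 + 3.49*l + 0.4)^2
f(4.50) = -0.03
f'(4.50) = 0.02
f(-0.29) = -1.86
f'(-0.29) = -11.30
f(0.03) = 3.27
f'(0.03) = -21.48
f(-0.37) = -1.23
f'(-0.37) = -5.44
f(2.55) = -0.14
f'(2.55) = 0.16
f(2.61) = -0.13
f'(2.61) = 0.14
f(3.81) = -0.05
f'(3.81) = 0.03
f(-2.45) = -0.06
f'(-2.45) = -0.04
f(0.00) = 4.10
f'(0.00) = -35.77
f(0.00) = 4.10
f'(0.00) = -35.77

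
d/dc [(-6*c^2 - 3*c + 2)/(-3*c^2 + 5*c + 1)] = 13*(-3*c^2 - 1)/(9*c^4 - 30*c^3 + 19*c^2 + 10*c + 1)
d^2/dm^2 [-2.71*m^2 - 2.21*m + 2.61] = -5.42000000000000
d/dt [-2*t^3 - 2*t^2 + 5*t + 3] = -6*t^2 - 4*t + 5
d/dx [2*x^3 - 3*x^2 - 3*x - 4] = 6*x^2 - 6*x - 3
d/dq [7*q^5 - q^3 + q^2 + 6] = q*(35*q^3 - 3*q + 2)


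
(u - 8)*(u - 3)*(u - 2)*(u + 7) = u^4 - 6*u^3 - 45*u^2 + 274*u - 336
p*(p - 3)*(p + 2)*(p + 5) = p^4 + 4*p^3 - 11*p^2 - 30*p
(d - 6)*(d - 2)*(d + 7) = d^3 - d^2 - 44*d + 84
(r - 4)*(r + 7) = r^2 + 3*r - 28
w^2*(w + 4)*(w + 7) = w^4 + 11*w^3 + 28*w^2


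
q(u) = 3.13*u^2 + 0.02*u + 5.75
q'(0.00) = 0.02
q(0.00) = 5.75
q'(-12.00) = -75.10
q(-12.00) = 456.23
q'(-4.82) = -30.15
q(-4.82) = 78.37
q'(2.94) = 18.42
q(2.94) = 32.86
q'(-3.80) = -23.77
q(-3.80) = 50.87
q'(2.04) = 12.79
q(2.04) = 18.82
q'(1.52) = 9.54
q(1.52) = 13.01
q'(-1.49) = -9.31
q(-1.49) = 12.67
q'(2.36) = 14.79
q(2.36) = 23.23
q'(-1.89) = -11.81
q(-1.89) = 16.89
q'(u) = 6.26*u + 0.02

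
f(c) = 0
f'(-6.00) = 0.00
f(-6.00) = 0.00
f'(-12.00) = 0.00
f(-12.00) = 0.00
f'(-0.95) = 0.00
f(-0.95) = 0.00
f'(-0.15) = 0.00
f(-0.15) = 0.00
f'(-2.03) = 0.00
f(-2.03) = 0.00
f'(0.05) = 0.00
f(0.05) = 0.00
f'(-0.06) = 0.00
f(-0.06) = 0.00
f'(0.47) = 0.00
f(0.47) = 0.00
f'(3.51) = 0.00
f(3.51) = 0.00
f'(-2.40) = 0.00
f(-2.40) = 0.00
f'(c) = 0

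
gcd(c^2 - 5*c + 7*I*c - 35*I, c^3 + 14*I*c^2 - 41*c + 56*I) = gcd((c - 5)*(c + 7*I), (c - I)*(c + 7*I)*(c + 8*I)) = c + 7*I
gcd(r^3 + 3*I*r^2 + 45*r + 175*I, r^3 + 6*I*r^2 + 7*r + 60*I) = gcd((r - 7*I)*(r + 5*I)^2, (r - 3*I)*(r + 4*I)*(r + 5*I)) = r + 5*I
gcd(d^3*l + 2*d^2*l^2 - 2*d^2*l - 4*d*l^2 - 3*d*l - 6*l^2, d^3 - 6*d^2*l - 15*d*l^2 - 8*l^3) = 1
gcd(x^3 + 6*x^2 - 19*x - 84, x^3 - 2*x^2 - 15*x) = x + 3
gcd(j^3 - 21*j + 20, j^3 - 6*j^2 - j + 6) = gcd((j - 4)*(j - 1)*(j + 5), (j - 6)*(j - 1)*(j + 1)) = j - 1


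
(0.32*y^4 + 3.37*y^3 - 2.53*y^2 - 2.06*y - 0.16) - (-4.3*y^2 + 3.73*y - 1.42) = 0.32*y^4 + 3.37*y^3 + 1.77*y^2 - 5.79*y + 1.26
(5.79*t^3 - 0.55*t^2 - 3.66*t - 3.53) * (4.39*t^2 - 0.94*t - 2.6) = 25.4181*t^5 - 7.8571*t^4 - 30.6044*t^3 - 10.6263*t^2 + 12.8342*t + 9.178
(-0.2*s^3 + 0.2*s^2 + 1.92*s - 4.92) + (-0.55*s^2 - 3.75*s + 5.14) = -0.2*s^3 - 0.35*s^2 - 1.83*s + 0.22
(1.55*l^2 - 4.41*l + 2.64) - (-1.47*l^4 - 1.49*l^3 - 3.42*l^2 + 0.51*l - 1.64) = 1.47*l^4 + 1.49*l^3 + 4.97*l^2 - 4.92*l + 4.28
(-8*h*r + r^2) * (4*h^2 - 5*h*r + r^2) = -32*h^3*r + 44*h^2*r^2 - 13*h*r^3 + r^4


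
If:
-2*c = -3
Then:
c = 3/2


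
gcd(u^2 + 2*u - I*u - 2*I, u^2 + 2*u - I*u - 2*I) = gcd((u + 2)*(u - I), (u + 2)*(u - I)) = u^2 + u*(2 - I) - 2*I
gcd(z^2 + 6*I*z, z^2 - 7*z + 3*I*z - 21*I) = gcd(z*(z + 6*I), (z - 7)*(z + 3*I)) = 1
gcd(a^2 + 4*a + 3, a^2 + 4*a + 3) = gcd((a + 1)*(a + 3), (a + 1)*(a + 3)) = a^2 + 4*a + 3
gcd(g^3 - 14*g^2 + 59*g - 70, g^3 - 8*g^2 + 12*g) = g - 2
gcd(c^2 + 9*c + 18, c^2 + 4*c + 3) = c + 3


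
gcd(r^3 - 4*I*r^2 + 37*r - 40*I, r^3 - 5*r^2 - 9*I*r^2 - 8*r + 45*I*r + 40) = r^2 - 9*I*r - 8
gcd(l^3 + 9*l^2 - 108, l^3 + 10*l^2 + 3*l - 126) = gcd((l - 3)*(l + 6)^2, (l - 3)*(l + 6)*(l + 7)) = l^2 + 3*l - 18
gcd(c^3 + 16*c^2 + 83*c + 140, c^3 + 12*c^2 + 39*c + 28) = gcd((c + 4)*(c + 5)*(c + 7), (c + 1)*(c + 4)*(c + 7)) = c^2 + 11*c + 28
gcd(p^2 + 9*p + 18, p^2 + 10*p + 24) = p + 6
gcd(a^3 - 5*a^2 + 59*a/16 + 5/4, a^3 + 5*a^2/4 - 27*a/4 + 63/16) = 1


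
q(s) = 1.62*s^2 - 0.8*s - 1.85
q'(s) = 3.24*s - 0.8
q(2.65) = 7.41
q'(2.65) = 7.79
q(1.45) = 0.40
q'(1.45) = 3.90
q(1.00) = -1.03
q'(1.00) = 2.44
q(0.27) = -1.95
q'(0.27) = 0.07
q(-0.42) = -1.23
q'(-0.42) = -2.16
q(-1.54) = 3.22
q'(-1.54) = -5.79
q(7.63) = 86.36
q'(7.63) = 23.92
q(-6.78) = 78.04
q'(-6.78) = -22.77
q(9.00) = 122.17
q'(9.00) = 28.36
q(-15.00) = 374.65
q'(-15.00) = -49.40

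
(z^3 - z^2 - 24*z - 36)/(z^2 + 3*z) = z - 4 - 12/z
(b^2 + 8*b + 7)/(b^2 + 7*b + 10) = (b^2 + 8*b + 7)/(b^2 + 7*b + 10)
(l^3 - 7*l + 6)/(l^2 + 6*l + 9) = (l^2 - 3*l + 2)/(l + 3)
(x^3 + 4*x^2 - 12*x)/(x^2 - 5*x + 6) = x*(x + 6)/(x - 3)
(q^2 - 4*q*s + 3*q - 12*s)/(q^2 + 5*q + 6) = (q - 4*s)/(q + 2)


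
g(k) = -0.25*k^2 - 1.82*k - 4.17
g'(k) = -0.5*k - 1.82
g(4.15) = -16.03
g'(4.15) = -3.90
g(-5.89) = -2.12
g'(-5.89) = 1.12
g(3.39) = -13.21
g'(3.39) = -3.52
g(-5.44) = -1.67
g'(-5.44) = 0.90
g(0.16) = -4.47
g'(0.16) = -1.90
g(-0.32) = -3.61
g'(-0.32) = -1.66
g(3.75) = -14.51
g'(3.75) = -3.70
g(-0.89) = -2.75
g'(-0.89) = -1.38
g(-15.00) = -33.12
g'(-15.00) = 5.68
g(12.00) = -62.01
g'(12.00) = -7.82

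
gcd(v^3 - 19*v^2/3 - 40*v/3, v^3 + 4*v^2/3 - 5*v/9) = v^2 + 5*v/3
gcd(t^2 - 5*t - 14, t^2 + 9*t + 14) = t + 2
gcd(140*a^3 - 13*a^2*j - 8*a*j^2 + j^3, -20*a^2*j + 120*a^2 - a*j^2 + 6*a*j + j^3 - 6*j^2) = 20*a^2 + a*j - j^2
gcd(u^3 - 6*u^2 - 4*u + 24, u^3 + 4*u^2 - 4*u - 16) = u^2 - 4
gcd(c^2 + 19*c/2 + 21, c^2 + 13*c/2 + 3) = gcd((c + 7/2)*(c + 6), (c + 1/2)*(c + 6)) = c + 6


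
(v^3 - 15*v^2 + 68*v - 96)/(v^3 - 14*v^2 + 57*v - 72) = (v - 4)/(v - 3)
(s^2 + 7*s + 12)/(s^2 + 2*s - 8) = (s + 3)/(s - 2)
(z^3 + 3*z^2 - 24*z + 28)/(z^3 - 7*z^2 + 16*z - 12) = (z + 7)/(z - 3)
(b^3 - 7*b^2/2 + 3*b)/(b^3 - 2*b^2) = (b - 3/2)/b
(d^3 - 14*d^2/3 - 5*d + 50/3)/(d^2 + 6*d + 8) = (3*d^2 - 20*d + 25)/(3*(d + 4))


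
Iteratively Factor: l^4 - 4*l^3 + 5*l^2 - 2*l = (l - 2)*(l^3 - 2*l^2 + l) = l*(l - 2)*(l^2 - 2*l + 1) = l*(l - 2)*(l - 1)*(l - 1)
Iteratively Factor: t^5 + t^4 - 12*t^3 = (t)*(t^4 + t^3 - 12*t^2) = t^2*(t^3 + t^2 - 12*t) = t^3*(t^2 + t - 12) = t^3*(t - 3)*(t + 4)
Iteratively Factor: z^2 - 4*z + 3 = (z - 1)*(z - 3)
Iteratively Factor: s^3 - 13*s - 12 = (s + 3)*(s^2 - 3*s - 4) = (s + 1)*(s + 3)*(s - 4)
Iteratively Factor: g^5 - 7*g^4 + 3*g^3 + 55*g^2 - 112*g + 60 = (g - 5)*(g^4 - 2*g^3 - 7*g^2 + 20*g - 12) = (g - 5)*(g - 1)*(g^3 - g^2 - 8*g + 12) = (g - 5)*(g - 2)*(g - 1)*(g^2 + g - 6) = (g - 5)*(g - 2)*(g - 1)*(g + 3)*(g - 2)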